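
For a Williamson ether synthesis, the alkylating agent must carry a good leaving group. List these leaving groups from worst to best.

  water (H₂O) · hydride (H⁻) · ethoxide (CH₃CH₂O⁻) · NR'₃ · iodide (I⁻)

hydride (H⁻) < ethoxide (CH₃CH₂O⁻) < NR'₃ < water (H₂O) < iodide (I⁻)

iodide (I⁻): pKₐ(HI) ≈ -10 — large, highly polarisable; very weak base
water (H₂O): pKₐ(H₃O⁺) ≈ -1.7
NR'₃: pKₐ(R'₃NH⁺) ≈ 10.7 — neutral but still a fairly strong base; Hofmann-elimination LG
ethoxide (CH₃CH₂O⁻): pKₐ(CH₃CH₂OH) ≈ 16 — strong base; alkoxides do not leave unassisted
hydride (H⁻): pKₐ(H₂) ≈ 36 — extremely strong base; leaves only in special hydride-transfer contexts
The question asks for worst first, so the sequence is read in increasing leaving-group ability.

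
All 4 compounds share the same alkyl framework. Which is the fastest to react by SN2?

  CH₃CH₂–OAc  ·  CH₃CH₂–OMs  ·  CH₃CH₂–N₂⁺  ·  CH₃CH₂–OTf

With the same alkyl group throughout, only the leaving group differentiates the rates.
Leaving-group ability tracks the stability of the departed species; conjugate-acid pKₐ is the usual yardstick (lower pKₐ → better LG).
CH₃CH₂–N₂⁺ loses N₂: no meaningful conjugate acid; N₂ departs as an exceptionally stable neutral molecule
CH₃CH₂–OTf loses OTf⁻: pKₐ(CF₃SO₃H (triflic acid)) ≈ -14
CH₃CH₂–OMs loses OMs⁻: pKₐ(CH₃SO₃H (MsOH)) ≈ -1.9
CH₃CH₂–OAc loses AcO⁻: pKₐ(CH₃COOH) ≈ 4.8

CH₃CH₂–N₂⁺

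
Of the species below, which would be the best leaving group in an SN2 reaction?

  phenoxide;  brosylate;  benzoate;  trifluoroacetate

brosylate

The more stable X⁻ (or X) is on its own — i.e. the weaker a base it is — the better a leaving group it makes.
brosylate: pKₐ(p-BrC₆H₄SO₃H) ≈ -2.8
trifluoroacetate: pKₐ(CF₃COOH) ≈ 0.2
benzoate: pKₐ(C₆H₅COOH) ≈ 4.2
phenoxide: pKₐ(C₆H₅OH (phenol)) ≈ 10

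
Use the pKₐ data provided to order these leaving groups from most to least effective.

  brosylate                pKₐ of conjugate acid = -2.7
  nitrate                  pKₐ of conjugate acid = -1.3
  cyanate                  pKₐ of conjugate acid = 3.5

Lower conjugate-acid pKₐ ⇒ weaker base ⇒ better leaving group.
Sorting by the given values: brosylate (-2.7), nitrate (-1.3), cyanate (3.5).

brosylate > nitrate > cyanate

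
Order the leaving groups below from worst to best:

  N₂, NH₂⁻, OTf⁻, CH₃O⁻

NH₂⁻ < CH₃O⁻ < OTf⁻ < N₂

A good leaving group is a weak base: the lower the pKₐ of its conjugate acid, the more readily it departs.
N₂: no meaningful conjugate acid; N₂ departs as an exceptionally stable neutral molecule
OTf⁻: pKₐ(CF₃SO₃H (triflic acid)) ≈ -14 — charge spread over three oxygens and a CF₃ group; the premier leaving group in synthesis
CH₃O⁻: pKₐ(CH₃OH) ≈ 15.5 — strong base; alkoxides do not leave unassisted
NH₂⁻: pKₐ(NH₃) ≈ 38 — extremely strong base; never a leaving group
Listed from poorest to best leaving group as asked.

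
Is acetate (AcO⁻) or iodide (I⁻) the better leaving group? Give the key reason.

iodide (I⁻) is the better leaving group.
pKₐ(HI) ≈ -10 versus pKₐ(CH₃COOH) ≈ 4.8: iodide (I⁻) is the much weaker base.
Large, highly polarisable; very weak base.

iodide (I⁻)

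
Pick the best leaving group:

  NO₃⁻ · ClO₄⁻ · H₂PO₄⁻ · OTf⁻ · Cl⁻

OTf⁻

Leaving-group ability tracks the stability of the departed species; conjugate-acid pKₐ is the usual yardstick (lower pKₐ → better LG).
OTf⁻: pKₐ(CF₃SO₃H (triflic acid)) ≈ -14
ClO₄⁻: pKₐ(HClO₄) ≈ -10
Cl⁻: pKₐ(HCl) ≈ -7
NO₃⁻: pKₐ(HNO₃) ≈ -1.3
H₂PO₄⁻: pKₐ(H₃PO₄) ≈ 2.1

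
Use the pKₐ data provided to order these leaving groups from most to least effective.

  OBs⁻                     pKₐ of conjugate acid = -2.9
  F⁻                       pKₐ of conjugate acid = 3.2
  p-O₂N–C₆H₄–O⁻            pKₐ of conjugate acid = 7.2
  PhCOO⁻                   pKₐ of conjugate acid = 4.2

Lower conjugate-acid pKₐ ⇒ weaker base ⇒ better leaving group.
Sorting by the given values: OBs⁻ (-2.9), F⁻ (3.2), PhCOO⁻ (4.2), p-O₂N–C₆H₄–O⁻ (7.2).

OBs⁻ > F⁻ > PhCOO⁻ > p-O₂N–C₆H₄–O⁻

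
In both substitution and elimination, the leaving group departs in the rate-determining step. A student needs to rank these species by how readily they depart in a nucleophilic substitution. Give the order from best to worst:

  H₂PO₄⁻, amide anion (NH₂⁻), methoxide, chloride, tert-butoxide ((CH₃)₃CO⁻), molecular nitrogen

molecular nitrogen > chloride > H₂PO₄⁻ > methoxide > tert-butoxide ((CH₃)₃CO⁻) > amide anion (NH₂⁻)

Rank by basicity of the departing species: weakest base leaves most easily.
molecular nitrogen: no meaningful conjugate acid; N₂ departs as an exceptionally stable neutral molecule
chloride: pKₐ(HCl) ≈ -7
H₂PO₄⁻: pKₐ(H₃PO₄) ≈ 2.1
methoxide: pKₐ(CH₃OH) ≈ 15.5
tert-butoxide ((CH₃)₃CO⁻): pKₐ(t-BuOH) ≈ 18
amide anion (NH₂⁻): pKₐ(NH₃) ≈ 38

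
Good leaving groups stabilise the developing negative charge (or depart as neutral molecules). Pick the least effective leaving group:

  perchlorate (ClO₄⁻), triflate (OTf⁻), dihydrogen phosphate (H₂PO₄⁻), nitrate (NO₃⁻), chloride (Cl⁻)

dihydrogen phosphate (H₂PO₄⁻)

triflate (OTf⁻): pKₐ(CF₃SO₃H (triflic acid)) ≈ -14
perchlorate (ClO₄⁻): pKₐ(HClO₄) ≈ -10
chloride (Cl⁻): pKₐ(HCl) ≈ -7
nitrate (NO₃⁻): pKₐ(HNO₃) ≈ -1.3
dihydrogen phosphate (H₂PO₄⁻): pKₐ(H₃PO₄) ≈ 2.1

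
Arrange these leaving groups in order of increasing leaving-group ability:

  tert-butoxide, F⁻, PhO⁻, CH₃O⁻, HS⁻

tert-butoxide < CH₃O⁻ < PhO⁻ < HS⁻ < F⁻

The more stable X⁻ (or X) is on its own — i.e. the weaker a base it is — the better a leaving group it makes.
F⁻: pKₐ(HF) ≈ 3.2
HS⁻: pKₐ(H₂S) ≈ 7
PhO⁻: pKₐ(C₆H₅OH (phenol)) ≈ 10
CH₃O⁻: pKₐ(CH₃OH) ≈ 15.5
tert-butoxide: pKₐ(t-BuOH) ≈ 18
Listed from poorest to best leaving group as asked.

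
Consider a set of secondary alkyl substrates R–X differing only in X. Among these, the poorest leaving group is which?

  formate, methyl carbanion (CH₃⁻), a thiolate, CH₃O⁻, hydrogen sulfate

hydrogen sulfate: pKₐ(H₂SO₄) ≈ -3
formate: pKₐ(HCOOH) ≈ 3.8
a thiolate: pKₐ(RSH (a thiol)) ≈ 10.5
CH₃O⁻: pKₐ(CH₃OH) ≈ 15.5
methyl carbanion (CH₃⁻): pKₐ(CH₄) ≈ 48

methyl carbanion (CH₃⁻)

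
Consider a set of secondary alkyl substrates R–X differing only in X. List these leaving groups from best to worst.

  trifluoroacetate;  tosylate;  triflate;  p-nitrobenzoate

triflate > tosylate > trifluoroacetate > p-nitrobenzoate

Leaving-group ability tracks the stability of the departed species; conjugate-acid pKₐ is the usual yardstick (lower pKₐ → better LG).
triflate: pKₐ(CF₃SO₃H (triflic acid)) ≈ -14 — charge spread over three oxygens and a CF₃ group; the premier leaving group in synthesis
tosylate: pKₐ(p-CH₃C₆H₄SO₃H (TsOH)) ≈ -2.8
trifluoroacetate: pKₐ(CF₃COOH) ≈ 0.2 — strongly electron-withdrawing CF₃ stabilises the carboxylate
p-nitrobenzoate: pKₐ(p-nitrobenzoic acid) ≈ 3.4 — electron-withdrawing nitro group stabilises the carboxylate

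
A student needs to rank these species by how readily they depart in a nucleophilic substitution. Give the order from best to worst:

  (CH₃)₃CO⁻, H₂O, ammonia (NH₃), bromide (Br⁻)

bromide (Br⁻) > H₂O > ammonia (NH₃) > (CH₃)₃CO⁻

Leaving-group ability tracks the stability of the departed species; conjugate-acid pKₐ is the usual yardstick (lower pKₐ → better LG).
bromide (Br⁻): pKₐ(HBr) ≈ -9 — weak base; good leaving group
H₂O: pKₐ(H₃O⁺) ≈ -1.7
ammonia (NH₃): pKₐ(NH₄⁺) ≈ 9.2
(CH₃)₃CO⁻: pKₐ(t-BuOH) ≈ 18 — bulky, strongly basic alkoxide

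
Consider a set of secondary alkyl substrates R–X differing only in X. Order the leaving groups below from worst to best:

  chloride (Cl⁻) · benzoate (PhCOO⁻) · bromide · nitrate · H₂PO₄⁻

Rank by basicity of the departing species: weakest base leaves most easily.
bromide: pKₐ(HBr) ≈ -9 — weak base; good leaving group
chloride (Cl⁻): pKₐ(HCl) ≈ -7 — moderately weak base
nitrate: pKₐ(HNO₃) ≈ -1.3 — resonance-delocalised over three oxygens
H₂PO₄⁻: pKₐ(H₃PO₄) ≈ 2.1
benzoate (PhCOO⁻): pKₐ(C₆H₅COOH) ≈ 4.2
Listed from poorest to best leaving group as asked.

benzoate (PhCOO⁻) < H₂PO₄⁻ < nitrate < chloride (Cl⁻) < bromide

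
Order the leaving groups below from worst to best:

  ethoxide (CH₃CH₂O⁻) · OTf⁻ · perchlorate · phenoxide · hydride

OTf⁻: pKₐ(CF₃SO₃H (triflic acid)) ≈ -14
perchlorate: pKₐ(HClO₄) ≈ -10 — extremely weak base; rarely used for safety reasons
phenoxide: pKₐ(C₆H₅OH (phenol)) ≈ 10 — resonance into the ring helps, but still a poor LG
ethoxide (CH₃CH₂O⁻): pKₐ(CH₃CH₂OH) ≈ 16
hydride: pKₐ(H₂) ≈ 36 — extremely strong base; leaves only in special hydride-transfer contexts
Listed from poorest to best leaving group as asked.

hydride < ethoxide (CH₃CH₂O⁻) < phenoxide < perchlorate < OTf⁻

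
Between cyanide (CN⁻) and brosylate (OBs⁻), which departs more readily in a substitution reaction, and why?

brosylate (OBs⁻) is the better leaving group.
pKₐ(p-BrC₆H₄SO₃H) ≈ -2.8 versus pKₐ(HCN) ≈ 9.2: brosylate (OBs⁻) is the much weaker base.
Arenesulfonate with a p-bromo substituent.

brosylate (OBs⁻)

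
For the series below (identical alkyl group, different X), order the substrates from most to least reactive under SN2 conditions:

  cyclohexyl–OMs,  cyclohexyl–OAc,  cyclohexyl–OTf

Same R in every case — rank the leaving groups.
Rank by basicity of the departing species: weakest base leaves most easily.
cyclohexyl–OTf loses OTf⁻: pKₐ(CF₃SO₃H (triflic acid)) ≈ -14
cyclohexyl–OMs loses OMs⁻: pKₐ(CH₃SO₃H (MsOH)) ≈ -1.9
cyclohexyl–OAc loses AcO⁻: pKₐ(CH₃COOH) ≈ 4.8

cyclohexyl–OTf > cyclohexyl–OMs > cyclohexyl–OAc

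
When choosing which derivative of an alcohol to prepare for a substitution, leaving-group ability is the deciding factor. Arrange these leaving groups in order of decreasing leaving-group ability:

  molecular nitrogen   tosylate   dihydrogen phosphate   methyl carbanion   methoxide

molecular nitrogen > tosylate > dihydrogen phosphate > methoxide > methyl carbanion

Rank by basicity of the departing species: weakest base leaves most easily.
molecular nitrogen: no meaningful conjugate acid; N₂ departs as an exceptionally stable neutral molecule
tosylate: pKₐ(p-CH₃C₆H₄SO₃H (TsOH)) ≈ -2.8 — resonance-delocalised arenesulfonate
dihydrogen phosphate: pKₐ(H₃PO₄) ≈ 2.1 — moderate base; biological leaving group after further activation
methoxide: pKₐ(CH₃OH) ≈ 15.5 — strong base; alkoxides do not leave unassisted
methyl carbanion: pKₐ(CH₄) ≈ 48 — unstabilised carbanion; the worst conceivable leaving group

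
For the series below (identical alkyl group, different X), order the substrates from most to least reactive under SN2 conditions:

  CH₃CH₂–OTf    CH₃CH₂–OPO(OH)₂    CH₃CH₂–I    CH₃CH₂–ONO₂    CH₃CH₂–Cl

Same R in every case — rank the leaving groups.
Leaving-group ability tracks the stability of the departed species; conjugate-acid pKₐ is the usual yardstick (lower pKₐ → better LG).
CH₃CH₂–OTf loses OTf⁻: pKₐ(CF₃SO₃H (triflic acid)) ≈ -14
CH₃CH₂–I loses I⁻: pKₐ(HI) ≈ -10
CH₃CH₂–Cl loses Cl⁻: pKₐ(HCl) ≈ -7
CH₃CH₂–ONO₂ loses NO₃⁻: pKₐ(HNO₃) ≈ -1.3
CH₃CH₂–OPO(OH)₂ loses H₂PO₄⁻: pKₐ(H₃PO₄) ≈ 2.1

CH₃CH₂–OTf > CH₃CH₂–I > CH₃CH₂–Cl > CH₃CH₂–ONO₂ > CH₃CH₂–OPO(OH)₂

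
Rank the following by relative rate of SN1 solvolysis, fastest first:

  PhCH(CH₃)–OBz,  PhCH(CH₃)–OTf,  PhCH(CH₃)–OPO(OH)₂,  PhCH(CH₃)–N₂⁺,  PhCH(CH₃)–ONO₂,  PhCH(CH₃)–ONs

Same R in every case — rank the leaving groups.
Leaving-group ability tracks the stability of the departed species; conjugate-acid pKₐ is the usual yardstick (lower pKₐ → better LG).
PhCH(CH₃)–N₂⁺ loses N₂: no meaningful conjugate acid; N₂ departs as an exceptionally stable neutral molecule
PhCH(CH₃)–OTf loses OTf⁻: pKₐ(CF₃SO₃H (triflic acid)) ≈ -14
PhCH(CH₃)–ONs loses ONs⁻: pKₐ(p-O₂NC₆H₄SO₃H) ≈ -3.5
PhCH(CH₃)–ONO₂ loses NO₃⁻: pKₐ(HNO₃) ≈ -1.3
PhCH(CH₃)–OPO(OH)₂ loses H₂PO₄⁻: pKₐ(H₃PO₄) ≈ 2.1
PhCH(CH₃)–OBz loses PhCOO⁻: pKₐ(C₆H₅COOH) ≈ 4.2

PhCH(CH₃)–N₂⁺ > PhCH(CH₃)–OTf > PhCH(CH₃)–ONs > PhCH(CH₃)–ONO₂ > PhCH(CH₃)–OPO(OH)₂ > PhCH(CH₃)–OBz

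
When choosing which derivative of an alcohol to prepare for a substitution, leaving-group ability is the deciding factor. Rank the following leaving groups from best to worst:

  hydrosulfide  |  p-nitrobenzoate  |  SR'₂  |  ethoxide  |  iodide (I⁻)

iodide (I⁻) > SR'₂ > p-nitrobenzoate > hydrosulfide > ethoxide

Rank by basicity of the departing species: weakest base leaves most easily.
iodide (I⁻): pKₐ(HI) ≈ -10
SR'₂: pKₐ(R'₂SH⁺) ≈ -7
p-nitrobenzoate: pKₐ(p-nitrobenzoic acid) ≈ 3.4
hydrosulfide: pKₐ(H₂S) ≈ 7
ethoxide: pKₐ(CH₃CH₂OH) ≈ 16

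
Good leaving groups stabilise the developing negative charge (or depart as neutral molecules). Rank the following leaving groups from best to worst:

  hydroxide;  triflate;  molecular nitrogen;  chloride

molecular nitrogen > triflate > chloride > hydroxide

molecular nitrogen: no meaningful conjugate acid; N₂ departs as an exceptionally stable neutral molecule
triflate: pKₐ(CF₃SO₃H (triflic acid)) ≈ -14
chloride: pKₐ(HCl) ≈ -7
hydroxide: pKₐ(H₂O) ≈ 15.7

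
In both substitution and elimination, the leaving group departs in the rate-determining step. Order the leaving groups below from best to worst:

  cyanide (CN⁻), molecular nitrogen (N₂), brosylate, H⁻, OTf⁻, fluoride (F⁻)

molecular nitrogen (N₂) > OTf⁻ > brosylate > fluoride (F⁻) > cyanide (CN⁻) > H⁻

Rank by basicity of the departing species: weakest base leaves most easily.
molecular nitrogen (N₂): no meaningful conjugate acid; N₂ departs as an exceptionally stable neutral molecule
OTf⁻: pKₐ(CF₃SO₃H (triflic acid)) ≈ -14
brosylate: pKₐ(p-BrC₆H₄SO₃H) ≈ -2.8
fluoride (F⁻): pKₐ(HF) ≈ 3.2
cyanide (CN⁻): pKₐ(HCN) ≈ 9.2
H⁻: pKₐ(H₂) ≈ 36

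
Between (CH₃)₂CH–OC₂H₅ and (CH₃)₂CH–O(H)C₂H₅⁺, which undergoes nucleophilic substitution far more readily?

(CH₃)₂CH–O(H)C₂H₅⁺

From (CH₃)₂CH–OC₂H₅ the departing group would be CH₃CH₂O⁻ (pKₐ(CH₃CH₂OH) ≈ 16). Strong base; alkoxides do not leave unassisted.
From (CH₃)₂CH–O(H)C₂H₅⁺ the leaving group is R'OH (pKₐ(R'OH₂⁺) ≈ -2.4). Neutral; leaves from a protonated ether (an oxonium ion, R–O(H)R'⁺).
(In practice (CH₃)₂CH–O(H)C₂H₅⁺ is made from (CH₃)₂CH–OC₂H₅ by protonation with concentrated HBr, allowing neutral ethanol, rather than ethoxide, to depart.)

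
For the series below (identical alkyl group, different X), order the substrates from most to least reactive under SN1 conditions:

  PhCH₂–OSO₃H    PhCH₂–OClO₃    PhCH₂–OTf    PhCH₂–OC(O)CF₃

The skeletons are identical, so relative rate is governed entirely by leaving-group ability.
The more stable X⁻ (or X) is on its own — i.e. the weaker a base it is — the better a leaving group it makes.
PhCH₂–OTf loses OTf⁻: pKₐ(CF₃SO₃H (triflic acid)) ≈ -14
PhCH₂–OClO₃ loses ClO₄⁻: pKₐ(HClO₄) ≈ -10
PhCH₂–OSO₃H loses HSO₄⁻: pKₐ(H₂SO₄) ≈ -3
PhCH₂–OC(O)CF₃ loses CF₃COO⁻: pKₐ(CF₃COOH) ≈ 0.2

PhCH₂–OTf > PhCH₂–OClO₃ > PhCH₂–OSO₃H > PhCH₂–OC(O)CF₃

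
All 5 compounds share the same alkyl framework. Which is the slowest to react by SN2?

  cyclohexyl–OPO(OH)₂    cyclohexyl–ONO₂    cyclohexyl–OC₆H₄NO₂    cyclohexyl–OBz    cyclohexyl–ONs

cyclohexyl–OC₆H₄NO₂

Same R in every case — rank the leaving groups.
The more stable X⁻ (or X) is on its own — i.e. the weaker a base it is — the better a leaving group it makes.
cyclohexyl–ONs loses ONs⁻: pKₐ(p-O₂NC₆H₄SO₃H) ≈ -3.5
cyclohexyl–ONO₂ loses NO₃⁻: pKₐ(HNO₃) ≈ -1.3
cyclohexyl–OPO(OH)₂ loses H₂PO₄⁻: pKₐ(H₃PO₄) ≈ 2.1
cyclohexyl–OBz loses PhCOO⁻: pKₐ(C₆H₅COOH) ≈ 4.2
cyclohexyl–OC₆H₄NO₂ loses p-O₂N–C₆H₄–O⁻: pKₐ(p-nitrophenol) ≈ 7.2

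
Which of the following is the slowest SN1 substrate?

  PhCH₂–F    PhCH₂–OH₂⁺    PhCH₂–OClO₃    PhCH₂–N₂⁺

The skeletons are identical, so relative rate is governed entirely by leaving-group ability.
A good leaving group is a weak base: the lower the pKₐ of its conjugate acid, the more readily it departs.
PhCH₂–N₂⁺ loses N₂: no meaningful conjugate acid; N₂ departs as an exceptionally stable neutral molecule
PhCH₂–OClO₃ loses ClO₄⁻: pKₐ(HClO₄) ≈ -10
PhCH₂–OH₂⁺ loses H₂O: pKₐ(H₃O⁺) ≈ -1.7
PhCH₂–F loses F⁻: pKₐ(HF) ≈ 3.2

PhCH₂–F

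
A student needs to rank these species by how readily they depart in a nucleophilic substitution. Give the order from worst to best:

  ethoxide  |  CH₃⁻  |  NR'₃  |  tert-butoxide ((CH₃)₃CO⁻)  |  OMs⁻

Leaving-group ability tracks the stability of the departed species; conjugate-acid pKₐ is the usual yardstick (lower pKₐ → better LG).
OMs⁻: pKₐ(CH₃SO₃H (MsOH)) ≈ -1.9
NR'₃: pKₐ(R'₃NH⁺) ≈ 10.7
ethoxide: pKₐ(CH₃CH₂OH) ≈ 16
tert-butoxide ((CH₃)₃CO⁻): pKₐ(t-BuOH) ≈ 18
CH₃⁻: pKₐ(CH₄) ≈ 48
Reversing gives the worst-to-best order requested.

CH₃⁻ < tert-butoxide ((CH₃)₃CO⁻) < ethoxide < NR'₃ < OMs⁻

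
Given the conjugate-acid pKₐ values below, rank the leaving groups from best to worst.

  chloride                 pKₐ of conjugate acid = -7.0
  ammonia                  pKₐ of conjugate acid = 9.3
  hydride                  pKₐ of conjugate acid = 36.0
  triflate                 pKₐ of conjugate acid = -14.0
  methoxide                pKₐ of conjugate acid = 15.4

Lower conjugate-acid pKₐ ⇒ weaker base ⇒ better leaving group.
Sorting by the given values: triflate (-14.0), chloride (-7.0), ammonia (9.3), methoxide (15.4), hydride (36.0).

triflate > chloride > ammonia > methoxide > hydride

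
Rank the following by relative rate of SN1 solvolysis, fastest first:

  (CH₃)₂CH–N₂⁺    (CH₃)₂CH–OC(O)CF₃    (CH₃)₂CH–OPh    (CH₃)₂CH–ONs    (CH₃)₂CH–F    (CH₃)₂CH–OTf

(CH₃)₂CH–N₂⁺ > (CH₃)₂CH–OTf > (CH₃)₂CH–ONs > (CH₃)₂CH–OC(O)CF₃ > (CH₃)₂CH–F > (CH₃)₂CH–OPh

The skeletons are identical, so relative rate is governed entirely by leaving-group ability.
Rank by basicity of the departing species: weakest base leaves most easily.
(CH₃)₂CH–N₂⁺ loses N₂: no meaningful conjugate acid; N₂ departs as an exceptionally stable neutral molecule
(CH₃)₂CH–OTf loses OTf⁻: pKₐ(CF₃SO₃H (triflic acid)) ≈ -14
(CH₃)₂CH–ONs loses ONs⁻: pKₐ(p-O₂NC₆H₄SO₃H) ≈ -3.5
(CH₃)₂CH–OC(O)CF₃ loses CF₃COO⁻: pKₐ(CF₃COOH) ≈ 0.2
(CH₃)₂CH–F loses F⁻: pKₐ(HF) ≈ 3.2
(CH₃)₂CH–OPh loses PhO⁻: pKₐ(C₆H₅OH (phenol)) ≈ 10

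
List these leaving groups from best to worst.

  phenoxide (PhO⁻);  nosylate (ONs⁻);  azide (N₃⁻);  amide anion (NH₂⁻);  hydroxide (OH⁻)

nosylate (ONs⁻) > azide (N₃⁻) > phenoxide (PhO⁻) > hydroxide (OH⁻) > amide anion (NH₂⁻)

The more stable X⁻ (or X) is on its own — i.e. the weaker a base it is — the better a leaving group it makes.
nosylate (ONs⁻): pKₐ(p-O₂NC₆H₄SO₃H) ≈ -3.5
azide (N₃⁻): pKₐ(HN₃) ≈ 4.7
phenoxide (PhO⁻): pKₐ(C₆H₅OH (phenol)) ≈ 10
hydroxide (OH⁻): pKₐ(H₂O) ≈ 15.7
amide anion (NH₂⁻): pKₐ(NH₃) ≈ 38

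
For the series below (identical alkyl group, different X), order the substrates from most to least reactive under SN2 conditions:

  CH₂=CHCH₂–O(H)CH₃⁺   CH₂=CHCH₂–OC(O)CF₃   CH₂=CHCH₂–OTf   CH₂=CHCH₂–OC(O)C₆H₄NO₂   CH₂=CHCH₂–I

The skeletons are identical, so relative rate is governed entirely by leaving-group ability.
The more stable X⁻ (or X) is on its own — i.e. the weaker a base it is — the better a leaving group it makes.
CH₂=CHCH₂–OTf loses OTf⁻: pKₐ(CF₃SO₃H (triflic acid)) ≈ -14
CH₂=CHCH₂–I loses I⁻: pKₐ(HI) ≈ -10
CH₂=CHCH₂–O(H)CH₃⁺ loses R'OH: pKₐ(R'OH₂⁺) ≈ -2.4
CH₂=CHCH₂–OC(O)CF₃ loses CF₃COO⁻: pKₐ(CF₃COOH) ≈ 0.2
CH₂=CHCH₂–OC(O)C₆H₄NO₂ loses p-O₂N–C₆H₄–COO⁻: pKₐ(p-nitrobenzoic acid) ≈ 3.4

CH₂=CHCH₂–OTf > CH₂=CHCH₂–I > CH₂=CHCH₂–O(H)CH₃⁺ > CH₂=CHCH₂–OC(O)CF₃ > CH₂=CHCH₂–OC(O)C₆H₄NO₂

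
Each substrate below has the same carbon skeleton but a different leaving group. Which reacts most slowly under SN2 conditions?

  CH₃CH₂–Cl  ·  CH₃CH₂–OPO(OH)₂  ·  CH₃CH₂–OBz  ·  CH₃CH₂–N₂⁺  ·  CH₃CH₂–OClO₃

CH₃CH₂–OBz

Identical carbon frameworks mean the comparison reduces to leaving-group quality.
Leaving-group ability tracks the stability of the departed species; conjugate-acid pKₐ is the usual yardstick (lower pKₐ → better LG).
CH₃CH₂–N₂⁺ loses N₂: no meaningful conjugate acid; N₂ departs as an exceptionally stable neutral molecule
CH₃CH₂–OClO₃ loses ClO₄⁻: pKₐ(HClO₄) ≈ -10
CH₃CH₂–Cl loses Cl⁻: pKₐ(HCl) ≈ -7
CH₃CH₂–OPO(OH)₂ loses H₂PO₄⁻: pKₐ(H₃PO₄) ≈ 2.1
CH₃CH₂–OBz loses PhCOO⁻: pKₐ(C₆H₅COOH) ≈ 4.2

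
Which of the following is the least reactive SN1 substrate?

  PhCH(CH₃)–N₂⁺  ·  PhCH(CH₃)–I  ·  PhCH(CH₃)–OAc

PhCH(CH₃)–OAc

Identical carbon frameworks mean the comparison reduces to leaving-group quality.
A good leaving group is a weak base: the lower the pKₐ of its conjugate acid, the more readily it departs.
PhCH(CH₃)–N₂⁺ loses N₂: no meaningful conjugate acid; N₂ departs as an exceptionally stable neutral molecule
PhCH(CH₃)–I loses I⁻: pKₐ(HI) ≈ -10
PhCH(CH₃)–OAc loses AcO⁻: pKₐ(CH₃COOH) ≈ 4.8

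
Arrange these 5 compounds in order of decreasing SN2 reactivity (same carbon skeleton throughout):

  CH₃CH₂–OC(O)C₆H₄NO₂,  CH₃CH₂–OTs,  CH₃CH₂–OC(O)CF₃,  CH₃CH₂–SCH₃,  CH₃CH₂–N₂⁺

CH₃CH₂–N₂⁺ > CH₃CH₂–OTs > CH₃CH₂–OC(O)CF₃ > CH₃CH₂–OC(O)C₆H₄NO₂ > CH₃CH₂–SCH₃

Same R in every case — rank the leaving groups.
A good leaving group is a weak base: the lower the pKₐ of its conjugate acid, the more readily it departs.
CH₃CH₂–N₂⁺ loses N₂: no meaningful conjugate acid; N₂ departs as an exceptionally stable neutral molecule
CH₃CH₂–OTs loses OTs⁻: pKₐ(p-CH₃C₆H₄SO₃H (TsOH)) ≈ -2.8
CH₃CH₂–OC(O)CF₃ loses CF₃COO⁻: pKₐ(CF₃COOH) ≈ 0.2
CH₃CH₂–OC(O)C₆H₄NO₂ loses p-O₂N–C₆H₄–COO⁻: pKₐ(p-nitrobenzoic acid) ≈ 3.4
CH₃CH₂–SCH₃ loses RS⁻: pKₐ(RSH (a thiol)) ≈ 10.5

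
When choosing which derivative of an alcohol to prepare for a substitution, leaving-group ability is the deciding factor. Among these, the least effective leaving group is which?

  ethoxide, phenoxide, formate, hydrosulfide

formate: pKₐ(HCOOH) ≈ 3.8
hydrosulfide: pKₐ(H₂S) ≈ 7
phenoxide: pKₐ(C₆H₅OH (phenol)) ≈ 10
ethoxide: pKₐ(CH₃CH₂OH) ≈ 16

ethoxide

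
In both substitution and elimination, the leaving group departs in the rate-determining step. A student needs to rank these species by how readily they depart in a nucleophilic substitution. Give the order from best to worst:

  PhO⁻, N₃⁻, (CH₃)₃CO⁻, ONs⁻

ONs⁻ > N₃⁻ > PhO⁻ > (CH₃)₃CO⁻

ONs⁻: pKₐ(p-O₂NC₆H₄SO₃H) ≈ -3.5
N₃⁻: pKₐ(HN₃) ≈ 4.7
PhO⁻: pKₐ(C₆H₅OH (phenol)) ≈ 10
(CH₃)₃CO⁻: pKₐ(t-BuOH) ≈ 18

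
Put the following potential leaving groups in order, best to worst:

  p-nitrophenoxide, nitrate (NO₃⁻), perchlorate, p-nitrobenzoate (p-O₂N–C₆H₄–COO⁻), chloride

perchlorate > chloride > nitrate (NO₃⁻) > p-nitrobenzoate (p-O₂N–C₆H₄–COO⁻) > p-nitrophenoxide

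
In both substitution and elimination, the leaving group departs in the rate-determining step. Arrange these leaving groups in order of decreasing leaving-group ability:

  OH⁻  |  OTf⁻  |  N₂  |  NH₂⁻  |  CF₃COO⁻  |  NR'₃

The more stable X⁻ (or X) is on its own — i.e. the weaker a base it is — the better a leaving group it makes.
N₂: no meaningful conjugate acid; N₂ departs as an exceptionally stable neutral molecule
OTf⁻: pKₐ(CF₃SO₃H (triflic acid)) ≈ -14
CF₃COO⁻: pKₐ(CF₃COOH) ≈ 0.2
NR'₃: pKₐ(R'₃NH⁺) ≈ 10.7
OH⁻: pKₐ(H₂O) ≈ 15.7
NH₂⁻: pKₐ(NH₃) ≈ 38

N₂ > OTf⁻ > CF₃COO⁻ > NR'₃ > OH⁻ > NH₂⁻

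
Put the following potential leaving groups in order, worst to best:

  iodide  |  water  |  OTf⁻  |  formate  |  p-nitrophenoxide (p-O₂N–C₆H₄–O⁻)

OTf⁻: pKₐ(CF₃SO₃H (triflic acid)) ≈ -14
iodide: pKₐ(HI) ≈ -10
water: pKₐ(H₃O⁺) ≈ -1.7
formate: pKₐ(HCOOH) ≈ 3.8
p-nitrophenoxide (p-O₂N–C₆H₄–O⁻): pKₐ(p-nitrophenol) ≈ 7.2
The question asks for worst first, so the sequence is read in increasing leaving-group ability.

p-nitrophenoxide (p-O₂N–C₆H₄–O⁻) < formate < water < iodide < OTf⁻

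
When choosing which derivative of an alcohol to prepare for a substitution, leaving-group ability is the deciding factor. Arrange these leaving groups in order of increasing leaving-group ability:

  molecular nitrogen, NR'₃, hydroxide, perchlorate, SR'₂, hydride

molecular nitrogen: no meaningful conjugate acid; N₂ departs as an exceptionally stable neutral molecule
perchlorate: pKₐ(HClO₄) ≈ -10
SR'₂: pKₐ(R'₂SH⁺) ≈ -7
NR'₃: pKₐ(R'₃NH⁺) ≈ 10.7
hydroxide: pKₐ(H₂O) ≈ 15.7 — strong base; essentially never leaves without prior activation
hydride: pKₐ(H₂) ≈ 36 — extremely strong base; leaves only in special hydride-transfer contexts
Listed from poorest to best leaving group as asked.

hydride < hydroxide < NR'₃ < SR'₂ < perchlorate < molecular nitrogen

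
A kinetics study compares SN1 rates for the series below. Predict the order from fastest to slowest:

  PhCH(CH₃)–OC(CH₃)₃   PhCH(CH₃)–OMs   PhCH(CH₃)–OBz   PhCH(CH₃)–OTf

PhCH(CH₃)–OTf > PhCH(CH₃)–OMs > PhCH(CH₃)–OBz > PhCH(CH₃)–OC(CH₃)₃

Identical carbon frameworks mean the comparison reduces to leaving-group quality.
A good leaving group is a weak base: the lower the pKₐ of its conjugate acid, the more readily it departs.
PhCH(CH₃)–OTf loses OTf⁻: pKₐ(CF₃SO₃H (triflic acid)) ≈ -14
PhCH(CH₃)–OMs loses OMs⁻: pKₐ(CH₃SO₃H (MsOH)) ≈ -1.9
PhCH(CH₃)–OBz loses PhCOO⁻: pKₐ(C₆H₅COOH) ≈ 4.2
PhCH(CH₃)–OC(CH₃)₃ loses (CH₃)₃CO⁻: pKₐ(t-BuOH) ≈ 18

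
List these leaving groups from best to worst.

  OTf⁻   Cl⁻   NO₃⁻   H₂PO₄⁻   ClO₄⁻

OTf⁻ > ClO₄⁻ > Cl⁻ > NO₃⁻ > H₂PO₄⁻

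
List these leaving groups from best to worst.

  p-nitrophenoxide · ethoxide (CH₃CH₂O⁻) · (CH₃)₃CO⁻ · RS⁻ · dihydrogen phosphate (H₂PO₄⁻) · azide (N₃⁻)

dihydrogen phosphate (H₂PO₄⁻) > azide (N₃⁻) > p-nitrophenoxide > RS⁻ > ethoxide (CH₃CH₂O⁻) > (CH₃)₃CO⁻

A good leaving group is a weak base: the lower the pKₐ of its conjugate acid, the more readily it departs.
dihydrogen phosphate (H₂PO₄⁻): pKₐ(H₃PO₄) ≈ 2.1
azide (N₃⁻): pKₐ(HN₃) ≈ 4.7
p-nitrophenoxide: pKₐ(p-nitrophenol) ≈ 7.2
RS⁻: pKₐ(RSH (a thiol)) ≈ 10.5
ethoxide (CH₃CH₂O⁻): pKₐ(CH₃CH₂OH) ≈ 16
(CH₃)₃CO⁻: pKₐ(t-BuOH) ≈ 18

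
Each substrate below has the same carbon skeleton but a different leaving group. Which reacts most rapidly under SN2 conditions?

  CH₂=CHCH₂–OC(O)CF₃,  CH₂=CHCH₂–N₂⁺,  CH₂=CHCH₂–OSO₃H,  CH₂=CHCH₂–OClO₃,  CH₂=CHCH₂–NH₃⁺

CH₂=CHCH₂–N₂⁺

Same R in every case — rank the leaving groups.
Rank by basicity of the departing species: weakest base leaves most easily.
CH₂=CHCH₂–N₂⁺ loses N₂: no meaningful conjugate acid; N₂ departs as an exceptionally stable neutral molecule
CH₂=CHCH₂–OClO₃ loses ClO₄⁻: pKₐ(HClO₄) ≈ -10
CH₂=CHCH₂–OSO₃H loses HSO₄⁻: pKₐ(H₂SO₄) ≈ -3
CH₂=CHCH₂–OC(O)CF₃ loses CF₃COO⁻: pKₐ(CF₃COOH) ≈ 0.2
CH₂=CHCH₂–NH₃⁺ loses NH₃: pKₐ(NH₄⁺) ≈ 9.2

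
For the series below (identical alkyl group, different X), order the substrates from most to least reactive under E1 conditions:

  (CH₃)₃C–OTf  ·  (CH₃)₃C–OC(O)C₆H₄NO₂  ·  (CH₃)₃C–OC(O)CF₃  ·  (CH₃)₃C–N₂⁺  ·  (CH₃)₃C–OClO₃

With the same alkyl group throughout, only the leaving group differentiates the rates.
Leaving-group ability tracks the stability of the departed species; conjugate-acid pKₐ is the usual yardstick (lower pKₐ → better LG).
(CH₃)₃C–N₂⁺ loses N₂: no meaningful conjugate acid; N₂ departs as an exceptionally stable neutral molecule
(CH₃)₃C–OTf loses OTf⁻: pKₐ(CF₃SO₃H (triflic acid)) ≈ -14
(CH₃)₃C–OClO₃ loses ClO₄⁻: pKₐ(HClO₄) ≈ -10
(CH₃)₃C–OC(O)CF₃ loses CF₃COO⁻: pKₐ(CF₃COOH) ≈ 0.2
(CH₃)₃C–OC(O)C₆H₄NO₂ loses p-O₂N–C₆H₄–COO⁻: pKₐ(p-nitrobenzoic acid) ≈ 3.4

(CH₃)₃C–N₂⁺ > (CH₃)₃C–OTf > (CH₃)₃C–OClO₃ > (CH₃)₃C–OC(O)CF₃ > (CH₃)₃C–OC(O)C₆H₄NO₂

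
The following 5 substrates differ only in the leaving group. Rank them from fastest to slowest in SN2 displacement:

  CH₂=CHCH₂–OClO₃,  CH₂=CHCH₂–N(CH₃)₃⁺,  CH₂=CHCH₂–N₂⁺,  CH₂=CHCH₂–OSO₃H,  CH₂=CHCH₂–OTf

The skeletons are identical, so relative rate is governed entirely by leaving-group ability.
A good leaving group is a weak base: the lower the pKₐ of its conjugate acid, the more readily it departs.
CH₂=CHCH₂–N₂⁺ loses N₂: no meaningful conjugate acid; N₂ departs as an exceptionally stable neutral molecule
CH₂=CHCH₂–OTf loses OTf⁻: pKₐ(CF₃SO₃H (triflic acid)) ≈ -14
CH₂=CHCH₂–OClO₃ loses ClO₄⁻: pKₐ(HClO₄) ≈ -10
CH₂=CHCH₂–OSO₃H loses HSO₄⁻: pKₐ(H₂SO₄) ≈ -3
CH₂=CHCH₂–N(CH₃)₃⁺ loses NR'₃: pKₐ(R'₃NH⁺) ≈ 10.7

CH₂=CHCH₂–N₂⁺ > CH₂=CHCH₂–OTf > CH₂=CHCH₂–OClO₃ > CH₂=CHCH₂–OSO₃H > CH₂=CHCH₂–N(CH₃)₃⁺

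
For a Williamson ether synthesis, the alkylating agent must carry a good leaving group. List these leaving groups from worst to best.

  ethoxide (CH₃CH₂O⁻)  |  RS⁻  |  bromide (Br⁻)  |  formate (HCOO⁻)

ethoxide (CH₃CH₂O⁻) < RS⁻ < formate (HCOO⁻) < bromide (Br⁻)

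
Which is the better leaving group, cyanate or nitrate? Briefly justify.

nitrate is the better leaving group.
pKₐ(HNO₃) ≈ -1.3 versus pKₐ(HOCN) ≈ 3.5: nitrate is the much weaker base.
Resonance-delocalised over three oxygens.

nitrate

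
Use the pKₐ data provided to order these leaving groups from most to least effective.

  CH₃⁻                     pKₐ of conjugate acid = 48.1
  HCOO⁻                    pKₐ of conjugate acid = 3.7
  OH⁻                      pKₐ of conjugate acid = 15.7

HCOO⁻ > OH⁻ > CH₃⁻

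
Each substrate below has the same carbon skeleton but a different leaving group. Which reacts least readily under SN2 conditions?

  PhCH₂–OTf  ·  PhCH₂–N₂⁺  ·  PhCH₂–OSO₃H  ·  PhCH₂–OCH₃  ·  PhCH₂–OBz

PhCH₂–OCH₃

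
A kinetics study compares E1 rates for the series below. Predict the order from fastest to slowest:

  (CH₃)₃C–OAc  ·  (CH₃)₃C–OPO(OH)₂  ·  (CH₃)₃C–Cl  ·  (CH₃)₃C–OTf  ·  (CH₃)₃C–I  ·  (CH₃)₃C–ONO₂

(CH₃)₃C–OTf > (CH₃)₃C–I > (CH₃)₃C–Cl > (CH₃)₃C–ONO₂ > (CH₃)₃C–OPO(OH)₂ > (CH₃)₃C–OAc

Identical carbon frameworks mean the comparison reduces to leaving-group quality.
A good leaving group is a weak base: the lower the pKₐ of its conjugate acid, the more readily it departs.
(CH₃)₃C–OTf loses OTf⁻: pKₐ(CF₃SO₃H (triflic acid)) ≈ -14
(CH₃)₃C–I loses I⁻: pKₐ(HI) ≈ -10
(CH₃)₃C–Cl loses Cl⁻: pKₐ(HCl) ≈ -7
(CH₃)₃C–ONO₂ loses NO₃⁻: pKₐ(HNO₃) ≈ -1.3
(CH₃)₃C–OPO(OH)₂ loses H₂PO₄⁻: pKₐ(H₃PO₄) ≈ 2.1
(CH₃)₃C–OAc loses AcO⁻: pKₐ(CH₃COOH) ≈ 4.8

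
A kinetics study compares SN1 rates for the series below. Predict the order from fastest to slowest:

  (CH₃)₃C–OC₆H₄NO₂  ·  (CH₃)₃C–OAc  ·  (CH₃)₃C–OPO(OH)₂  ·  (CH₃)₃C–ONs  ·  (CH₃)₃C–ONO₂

(CH₃)₃C–ONs > (CH₃)₃C–ONO₂ > (CH₃)₃C–OPO(OH)₂ > (CH₃)₃C–OAc > (CH₃)₃C–OC₆H₄NO₂

The skeletons are identical, so relative rate is governed entirely by leaving-group ability.
A good leaving group is a weak base: the lower the pKₐ of its conjugate acid, the more readily it departs.
(CH₃)₃C–ONs loses ONs⁻: pKₐ(p-O₂NC₆H₄SO₃H) ≈ -3.5
(CH₃)₃C–ONO₂ loses NO₃⁻: pKₐ(HNO₃) ≈ -1.3
(CH₃)₃C–OPO(OH)₂ loses H₂PO₄⁻: pKₐ(H₃PO₄) ≈ 2.1
(CH₃)₃C–OAc loses AcO⁻: pKₐ(CH₃COOH) ≈ 4.8
(CH₃)₃C–OC₆H₄NO₂ loses p-O₂N–C₆H₄–O⁻: pKₐ(p-nitrophenol) ≈ 7.2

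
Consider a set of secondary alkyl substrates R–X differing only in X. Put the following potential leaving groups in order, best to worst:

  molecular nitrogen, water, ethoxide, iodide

Rank by basicity of the departing species: weakest base leaves most easily.
molecular nitrogen: no meaningful conjugate acid; N₂ departs as an exceptionally stable neutral molecule
iodide: pKₐ(HI) ≈ -10 — large, highly polarisable; very weak base
water: pKₐ(H₃O⁺) ≈ -1.7
ethoxide: pKₐ(CH₃CH₂OH) ≈ 16

molecular nitrogen > iodide > water > ethoxide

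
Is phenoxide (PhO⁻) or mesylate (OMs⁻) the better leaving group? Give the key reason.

mesylate (OMs⁻)

mesylate (OMs⁻) is the better leaving group.
pKₐ(CH₃SO₃H (MsOH)) ≈ -1.9 versus pKₐ(C₆H₅OH (phenol)) ≈ 10: mesylate (OMs⁻) is the much weaker base.
Resonance-delocalised alkanesulfonate.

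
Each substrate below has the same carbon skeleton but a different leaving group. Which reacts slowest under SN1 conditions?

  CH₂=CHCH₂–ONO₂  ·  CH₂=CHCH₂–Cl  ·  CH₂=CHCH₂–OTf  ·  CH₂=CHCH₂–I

CH₂=CHCH₂–ONO₂

Identical carbon frameworks mean the comparison reduces to leaving-group quality.
The more stable X⁻ (or X) is on its own — i.e. the weaker a base it is — the better a leaving group it makes.
CH₂=CHCH₂–OTf loses OTf⁻: pKₐ(CF₃SO₃H (triflic acid)) ≈ -14
CH₂=CHCH₂–I loses I⁻: pKₐ(HI) ≈ -10
CH₂=CHCH₂–Cl loses Cl⁻: pKₐ(HCl) ≈ -7
CH₂=CHCH₂–ONO₂ loses NO₃⁻: pKₐ(HNO₃) ≈ -1.3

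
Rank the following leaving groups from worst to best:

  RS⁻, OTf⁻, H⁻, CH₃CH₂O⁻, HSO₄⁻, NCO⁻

H⁻ < CH₃CH₂O⁻ < RS⁻ < NCO⁻ < HSO₄⁻ < OTf⁻

OTf⁻: pKₐ(CF₃SO₃H (triflic acid)) ≈ -14
HSO₄⁻: pKₐ(H₂SO₄) ≈ -3 — conjugate base of a strong mineral acid
NCO⁻: pKₐ(HOCN) ≈ 3.5
RS⁻: pKₐ(RSH (a thiol)) ≈ 10.5
CH₃CH₂O⁻: pKₐ(CH₃CH₂OH) ≈ 16
H⁻: pKₐ(H₂) ≈ 36 — extremely strong base; leaves only in special hydride-transfer contexts
Listed from poorest to best leaving group as asked.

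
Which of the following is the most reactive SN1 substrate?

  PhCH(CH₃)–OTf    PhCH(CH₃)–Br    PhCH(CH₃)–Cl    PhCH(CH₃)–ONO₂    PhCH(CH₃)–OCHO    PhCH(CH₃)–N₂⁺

PhCH(CH₃)–N₂⁺

Identical carbon frameworks mean the comparison reduces to leaving-group quality.
Rank by basicity of the departing species: weakest base leaves most easily.
PhCH(CH₃)–N₂⁺ loses N₂: no meaningful conjugate acid; N₂ departs as an exceptionally stable neutral molecule
PhCH(CH₃)–OTf loses OTf⁻: pKₐ(CF₃SO₃H (triflic acid)) ≈ -14
PhCH(CH₃)–Br loses Br⁻: pKₐ(HBr) ≈ -9
PhCH(CH₃)–Cl loses Cl⁻: pKₐ(HCl) ≈ -7
PhCH(CH₃)–ONO₂ loses NO₃⁻: pKₐ(HNO₃) ≈ -1.3
PhCH(CH₃)–OCHO loses HCOO⁻: pKₐ(HCOOH) ≈ 3.8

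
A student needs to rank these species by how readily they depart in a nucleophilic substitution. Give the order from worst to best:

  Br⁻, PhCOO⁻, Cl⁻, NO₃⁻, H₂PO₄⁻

Br⁻: pKₐ(HBr) ≈ -9
Cl⁻: pKₐ(HCl) ≈ -7
NO₃⁻: pKₐ(HNO₃) ≈ -1.3
H₂PO₄⁻: pKₐ(H₃PO₄) ≈ 2.1
PhCOO⁻: pKₐ(C₆H₅COOH) ≈ 4.2
The question asks for worst first, so the sequence is read in increasing leaving-group ability.

PhCOO⁻ < H₂PO₄⁻ < NO₃⁻ < Cl⁻ < Br⁻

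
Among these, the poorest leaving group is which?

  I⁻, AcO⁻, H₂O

A good leaving group is a weak base: the lower the pKₐ of its conjugate acid, the more readily it departs.
I⁻: pKₐ(HI) ≈ -10
H₂O: pKₐ(H₃O⁺) ≈ -1.7
AcO⁻: pKₐ(CH₃COOH) ≈ 4.8

AcO⁻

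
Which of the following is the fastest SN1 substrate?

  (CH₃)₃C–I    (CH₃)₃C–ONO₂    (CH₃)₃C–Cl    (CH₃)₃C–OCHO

(CH₃)₃C–I

The skeletons are identical, so relative rate is governed entirely by leaving-group ability.
A good leaving group is a weak base: the lower the pKₐ of its conjugate acid, the more readily it departs.
(CH₃)₃C–I loses I⁻: pKₐ(HI) ≈ -10
(CH₃)₃C–Cl loses Cl⁻: pKₐ(HCl) ≈ -7
(CH₃)₃C–ONO₂ loses NO₃⁻: pKₐ(HNO₃) ≈ -1.3
(CH₃)₃C–OCHO loses HCOO⁻: pKₐ(HCOOH) ≈ 3.8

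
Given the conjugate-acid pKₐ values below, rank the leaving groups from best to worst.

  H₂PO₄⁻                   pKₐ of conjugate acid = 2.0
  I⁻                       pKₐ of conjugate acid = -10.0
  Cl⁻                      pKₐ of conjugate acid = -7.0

Lower conjugate-acid pKₐ ⇒ weaker base ⇒ better leaving group.
Sorting by the given values: I⁻ (-10.0), Cl⁻ (-7.0), H₂PO₄⁻ (2.0).

I⁻ > Cl⁻ > H₂PO₄⁻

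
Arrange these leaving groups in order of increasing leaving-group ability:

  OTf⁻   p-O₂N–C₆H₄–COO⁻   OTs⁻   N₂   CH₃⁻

CH₃⁻ < p-O₂N–C₆H₄–COO⁻ < OTs⁻ < OTf⁻ < N₂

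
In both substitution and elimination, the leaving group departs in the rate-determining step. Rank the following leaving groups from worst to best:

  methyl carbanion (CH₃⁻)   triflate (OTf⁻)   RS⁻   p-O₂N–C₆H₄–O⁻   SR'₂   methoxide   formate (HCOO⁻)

methyl carbanion (CH₃⁻) < methoxide < RS⁻ < p-O₂N–C₆H₄–O⁻ < formate (HCOO⁻) < SR'₂ < triflate (OTf⁻)

Rank by basicity of the departing species: weakest base leaves most easily.
triflate (OTf⁻): pKₐ(CF₃SO₃H (triflic acid)) ≈ -14
SR'₂: pKₐ(R'₂SH⁺) ≈ -7 — neutral; leaves from a sulfonium salt (R–SR'₂⁺)
formate (HCOO⁻): pKₐ(HCOOH) ≈ 3.8 — resonance-stabilised carboxylate
p-O₂N–C₆H₄–O⁻: pKₐ(p-nitrophenol) ≈ 7.2 — nitro group delocalises the charge; the classic chromogenic LG
RS⁻: pKₐ(RSH (a thiol)) ≈ 10.5
methoxide: pKₐ(CH₃OH) ≈ 15.5
methyl carbanion (CH₃⁻): pKₐ(CH₄) ≈ 48 — unstabilised carbanion; the worst conceivable leaving group
The question asks for worst first, so the sequence is read in increasing leaving-group ability.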